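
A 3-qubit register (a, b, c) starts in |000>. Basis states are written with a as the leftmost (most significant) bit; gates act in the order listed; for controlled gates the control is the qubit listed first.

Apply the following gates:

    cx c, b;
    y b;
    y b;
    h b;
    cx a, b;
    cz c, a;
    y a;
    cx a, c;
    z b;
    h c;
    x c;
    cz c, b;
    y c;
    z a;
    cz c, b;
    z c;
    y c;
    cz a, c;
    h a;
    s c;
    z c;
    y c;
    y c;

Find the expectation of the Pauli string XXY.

In the final state, XXY has expectation -1.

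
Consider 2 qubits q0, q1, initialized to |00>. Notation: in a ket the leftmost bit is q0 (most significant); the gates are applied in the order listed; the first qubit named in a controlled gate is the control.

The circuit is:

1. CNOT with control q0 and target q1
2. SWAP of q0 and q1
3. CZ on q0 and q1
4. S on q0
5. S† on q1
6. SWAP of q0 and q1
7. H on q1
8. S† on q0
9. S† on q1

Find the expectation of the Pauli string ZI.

In the final state, ZI has expectation 1.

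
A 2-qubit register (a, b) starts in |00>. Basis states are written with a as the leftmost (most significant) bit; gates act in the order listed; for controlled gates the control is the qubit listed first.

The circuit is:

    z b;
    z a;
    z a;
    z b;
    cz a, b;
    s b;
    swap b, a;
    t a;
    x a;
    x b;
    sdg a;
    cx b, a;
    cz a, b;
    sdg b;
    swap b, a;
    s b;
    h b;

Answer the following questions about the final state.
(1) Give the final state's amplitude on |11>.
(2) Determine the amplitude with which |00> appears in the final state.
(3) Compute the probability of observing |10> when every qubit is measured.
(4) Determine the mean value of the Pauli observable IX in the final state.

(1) The final state's coefficient on |11> equals -sqrt(2)/2. Key observation: steps 1-4 multiply out to the identity, so the circuit reduces to the remaining gates.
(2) The final state's coefficient on |00> equals 0.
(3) A full measurement returns |10> with probability 1/2.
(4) In the final state, IX has expectation 1.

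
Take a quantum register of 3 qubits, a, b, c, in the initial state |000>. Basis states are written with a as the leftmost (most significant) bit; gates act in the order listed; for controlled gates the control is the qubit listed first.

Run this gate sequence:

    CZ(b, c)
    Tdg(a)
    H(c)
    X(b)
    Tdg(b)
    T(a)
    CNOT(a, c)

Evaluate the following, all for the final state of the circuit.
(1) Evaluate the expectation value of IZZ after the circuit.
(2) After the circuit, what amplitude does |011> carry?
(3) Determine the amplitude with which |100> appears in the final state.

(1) In the final state, IZZ has expectation 0.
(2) The final state's coefficient on |011> equals -sqrt(2)*exp(3*I*pi/4)/2.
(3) The amplitude on |100> is 0.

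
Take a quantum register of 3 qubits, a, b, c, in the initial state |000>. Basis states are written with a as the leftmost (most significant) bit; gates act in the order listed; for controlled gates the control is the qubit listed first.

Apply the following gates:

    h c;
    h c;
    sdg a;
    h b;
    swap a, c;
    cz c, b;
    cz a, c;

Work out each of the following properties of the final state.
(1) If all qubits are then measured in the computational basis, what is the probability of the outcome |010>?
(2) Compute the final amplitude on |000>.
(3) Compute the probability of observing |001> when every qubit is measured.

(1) The probability of measuring |010> is 1/2. Key observation: gates 1-2 undo each other exactly, leaving only the rest of the circuit to track.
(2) |000> carries amplitude sqrt(2)/2 in the final state.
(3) The probability of measuring |001> is 0.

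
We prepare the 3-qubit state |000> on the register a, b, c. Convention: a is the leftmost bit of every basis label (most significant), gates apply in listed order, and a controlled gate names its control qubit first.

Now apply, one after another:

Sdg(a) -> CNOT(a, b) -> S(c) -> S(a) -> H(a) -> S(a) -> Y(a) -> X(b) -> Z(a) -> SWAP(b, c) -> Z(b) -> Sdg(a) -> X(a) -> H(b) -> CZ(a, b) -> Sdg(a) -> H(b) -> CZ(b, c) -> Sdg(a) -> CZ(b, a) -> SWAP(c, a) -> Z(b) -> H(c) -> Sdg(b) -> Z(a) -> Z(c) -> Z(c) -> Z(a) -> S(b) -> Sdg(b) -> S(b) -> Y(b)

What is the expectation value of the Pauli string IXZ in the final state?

In the final state, IXZ has expectation 1. Key observation: the block from step 24 through step 29 cancels to the identity and can be dropped.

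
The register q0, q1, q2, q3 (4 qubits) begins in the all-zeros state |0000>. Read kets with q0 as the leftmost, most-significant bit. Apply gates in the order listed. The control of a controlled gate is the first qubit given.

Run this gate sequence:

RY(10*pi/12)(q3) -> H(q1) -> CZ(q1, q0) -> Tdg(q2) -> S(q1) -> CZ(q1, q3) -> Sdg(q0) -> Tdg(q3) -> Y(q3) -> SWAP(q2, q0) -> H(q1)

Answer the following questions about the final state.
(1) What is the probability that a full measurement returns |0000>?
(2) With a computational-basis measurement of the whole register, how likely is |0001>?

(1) The probability of measuring |0000> is sqrt(3)/8 + 1/4.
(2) The probability of measuring |0001> is 1/4 - sqrt(3)/8.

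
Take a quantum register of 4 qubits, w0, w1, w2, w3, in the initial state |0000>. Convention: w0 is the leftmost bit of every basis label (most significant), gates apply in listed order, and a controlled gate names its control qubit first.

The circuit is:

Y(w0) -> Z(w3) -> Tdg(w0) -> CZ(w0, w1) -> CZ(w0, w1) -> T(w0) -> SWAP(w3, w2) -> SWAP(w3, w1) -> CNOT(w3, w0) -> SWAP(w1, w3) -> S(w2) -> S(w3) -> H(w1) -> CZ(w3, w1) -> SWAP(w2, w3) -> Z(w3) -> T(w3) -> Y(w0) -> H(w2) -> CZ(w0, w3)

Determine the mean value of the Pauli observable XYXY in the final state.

In the final state, XYXY has expectation 0. Key observation: steps 3-6 multiply out to the identity, so the circuit reduces to the remaining gates.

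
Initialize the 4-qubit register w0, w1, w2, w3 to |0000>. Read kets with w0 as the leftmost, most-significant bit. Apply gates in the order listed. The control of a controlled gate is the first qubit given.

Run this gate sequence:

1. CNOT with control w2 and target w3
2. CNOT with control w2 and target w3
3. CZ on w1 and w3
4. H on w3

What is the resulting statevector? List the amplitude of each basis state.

After the circuit, the state carries amplitude sqrt(2)/2 on |0000>, sqrt(2)/2 on |0001>, and 0 on every other basis state. Key observation: steps 1-2 multiply out to the identity, so the circuit reduces to the remaining gates.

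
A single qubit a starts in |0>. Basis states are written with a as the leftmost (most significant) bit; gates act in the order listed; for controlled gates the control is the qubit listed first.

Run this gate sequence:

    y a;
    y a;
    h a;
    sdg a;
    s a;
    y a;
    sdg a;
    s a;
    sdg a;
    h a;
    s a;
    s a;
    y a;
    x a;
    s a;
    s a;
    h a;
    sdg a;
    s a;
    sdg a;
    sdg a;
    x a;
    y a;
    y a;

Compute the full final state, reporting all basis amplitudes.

The resulting statevector has amplitude -sqrt(2)/2 on |0>, sqrt(2)*I/2 on |1>.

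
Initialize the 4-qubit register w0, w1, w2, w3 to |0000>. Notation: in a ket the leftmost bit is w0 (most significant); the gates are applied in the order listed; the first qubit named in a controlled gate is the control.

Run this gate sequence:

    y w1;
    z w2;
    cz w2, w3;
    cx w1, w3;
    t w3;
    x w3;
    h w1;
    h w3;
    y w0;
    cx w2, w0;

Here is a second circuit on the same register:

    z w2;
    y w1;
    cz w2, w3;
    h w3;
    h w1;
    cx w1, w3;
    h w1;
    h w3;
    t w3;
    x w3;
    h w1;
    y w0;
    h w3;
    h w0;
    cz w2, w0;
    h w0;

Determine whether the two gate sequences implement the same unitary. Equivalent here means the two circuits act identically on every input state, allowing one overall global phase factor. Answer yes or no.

No: there is an input state on which the two circuits produce genuinely different outputs (not merely differing by a phase).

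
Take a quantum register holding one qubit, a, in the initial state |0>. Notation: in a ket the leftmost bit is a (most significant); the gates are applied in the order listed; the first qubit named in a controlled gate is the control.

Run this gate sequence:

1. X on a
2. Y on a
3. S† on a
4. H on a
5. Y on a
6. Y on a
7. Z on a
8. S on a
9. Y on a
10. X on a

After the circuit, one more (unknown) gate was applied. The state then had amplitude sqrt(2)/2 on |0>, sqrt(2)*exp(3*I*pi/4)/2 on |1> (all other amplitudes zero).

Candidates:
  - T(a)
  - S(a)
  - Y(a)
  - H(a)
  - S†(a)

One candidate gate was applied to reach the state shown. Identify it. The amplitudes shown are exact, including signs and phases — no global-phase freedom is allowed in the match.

It was T(a) that produced the state shown.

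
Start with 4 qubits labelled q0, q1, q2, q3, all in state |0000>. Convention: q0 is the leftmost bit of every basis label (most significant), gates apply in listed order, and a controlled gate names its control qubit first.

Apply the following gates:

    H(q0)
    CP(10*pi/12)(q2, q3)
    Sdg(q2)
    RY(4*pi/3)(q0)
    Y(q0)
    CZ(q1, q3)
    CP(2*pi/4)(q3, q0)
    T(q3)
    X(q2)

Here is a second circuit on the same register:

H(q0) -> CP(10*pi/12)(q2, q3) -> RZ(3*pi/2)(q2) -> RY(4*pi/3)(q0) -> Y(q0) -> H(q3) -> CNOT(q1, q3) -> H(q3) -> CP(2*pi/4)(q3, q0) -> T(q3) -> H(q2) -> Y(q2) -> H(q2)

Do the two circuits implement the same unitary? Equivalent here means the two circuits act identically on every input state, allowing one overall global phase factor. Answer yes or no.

No: there is an input state on which the two circuits produce genuinely different outputs (not merely differing by a phase).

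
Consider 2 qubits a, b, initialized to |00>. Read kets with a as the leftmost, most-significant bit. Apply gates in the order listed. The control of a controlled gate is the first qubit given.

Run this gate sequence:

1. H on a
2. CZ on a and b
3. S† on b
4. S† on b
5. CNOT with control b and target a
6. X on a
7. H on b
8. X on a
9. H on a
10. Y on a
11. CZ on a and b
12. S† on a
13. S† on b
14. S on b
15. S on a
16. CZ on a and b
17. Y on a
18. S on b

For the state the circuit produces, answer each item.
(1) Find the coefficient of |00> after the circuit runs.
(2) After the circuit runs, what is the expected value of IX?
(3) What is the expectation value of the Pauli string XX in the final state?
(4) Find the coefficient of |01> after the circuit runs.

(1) The amplitude on |00> is sqrt(2)/2. Key observation: gates 10-17 undo each other exactly, leaving only the rest of the circuit to track.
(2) In the final state, IX has expectation 0.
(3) In the final state, XX has expectation 0.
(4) The final state's coefficient on |01> equals sqrt(2)*I/2.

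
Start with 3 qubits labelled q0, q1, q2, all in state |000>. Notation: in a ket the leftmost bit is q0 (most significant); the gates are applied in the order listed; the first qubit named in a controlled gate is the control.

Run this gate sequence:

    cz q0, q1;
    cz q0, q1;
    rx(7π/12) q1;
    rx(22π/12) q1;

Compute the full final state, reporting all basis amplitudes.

The resulting statevector has amplitude -sqrt(6*sqrt(2) + 12)/8 - sqrt(2*sqrt(2) + 4)/8 - sqrt(4 - 2*sqrt(2))/8 + sqrt(12 - 6*sqrt(2))/8 on |000>, I*(-sqrt(2*sqrt(2) + 4)/8 + sqrt(4 - 2*sqrt(2))/8 + sqrt(12 - 6*sqrt(2))/8 + sqrt(6*sqrt(2) + 12)/8) on |010>, and 0 on every other basis state.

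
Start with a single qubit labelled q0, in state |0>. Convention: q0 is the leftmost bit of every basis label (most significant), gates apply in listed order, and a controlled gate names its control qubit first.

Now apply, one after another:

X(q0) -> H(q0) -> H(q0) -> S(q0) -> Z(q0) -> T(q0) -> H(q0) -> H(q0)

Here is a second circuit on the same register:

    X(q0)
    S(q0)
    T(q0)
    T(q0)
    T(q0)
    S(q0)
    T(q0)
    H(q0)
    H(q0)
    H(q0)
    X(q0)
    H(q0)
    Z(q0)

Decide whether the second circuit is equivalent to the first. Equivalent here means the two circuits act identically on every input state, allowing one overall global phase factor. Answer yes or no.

No: there is an input state on which the two circuits produce genuinely different outputs (not merely differing by a phase).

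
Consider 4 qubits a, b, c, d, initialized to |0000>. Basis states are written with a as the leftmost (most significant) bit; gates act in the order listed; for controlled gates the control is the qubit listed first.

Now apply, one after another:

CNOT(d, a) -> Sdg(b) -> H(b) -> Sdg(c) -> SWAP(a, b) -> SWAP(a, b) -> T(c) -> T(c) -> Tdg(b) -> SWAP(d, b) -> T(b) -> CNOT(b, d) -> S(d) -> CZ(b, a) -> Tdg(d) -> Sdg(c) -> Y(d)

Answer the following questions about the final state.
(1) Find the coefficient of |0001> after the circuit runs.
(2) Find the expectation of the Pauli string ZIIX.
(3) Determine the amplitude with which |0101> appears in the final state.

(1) The final state's coefficient on |0001> equals sqrt(2)*I/2.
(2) The observable ZIIX averages to -1.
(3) The final state's coefficient on |0101> equals 0.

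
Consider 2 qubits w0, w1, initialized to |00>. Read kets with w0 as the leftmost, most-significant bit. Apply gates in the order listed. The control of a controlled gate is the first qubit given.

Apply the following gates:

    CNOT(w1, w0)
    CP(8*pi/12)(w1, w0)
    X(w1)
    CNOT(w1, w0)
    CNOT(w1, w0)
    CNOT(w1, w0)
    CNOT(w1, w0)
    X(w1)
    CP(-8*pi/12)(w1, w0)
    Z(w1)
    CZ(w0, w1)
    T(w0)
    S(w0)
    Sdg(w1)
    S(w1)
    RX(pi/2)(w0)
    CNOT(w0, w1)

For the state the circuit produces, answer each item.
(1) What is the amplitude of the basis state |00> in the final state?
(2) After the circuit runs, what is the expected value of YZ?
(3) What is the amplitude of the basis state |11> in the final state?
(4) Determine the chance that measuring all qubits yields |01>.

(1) The final state's coefficient on |00> equals sqrt(2)/2. Key observation: steps 2-9 multiply out to the identity, so the circuit reduces to the remaining gates.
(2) The expectation value of YZ is 0.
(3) |11> carries amplitude -sqrt(2)*I/2 in the final state.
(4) A full measurement returns |01> with probability 0.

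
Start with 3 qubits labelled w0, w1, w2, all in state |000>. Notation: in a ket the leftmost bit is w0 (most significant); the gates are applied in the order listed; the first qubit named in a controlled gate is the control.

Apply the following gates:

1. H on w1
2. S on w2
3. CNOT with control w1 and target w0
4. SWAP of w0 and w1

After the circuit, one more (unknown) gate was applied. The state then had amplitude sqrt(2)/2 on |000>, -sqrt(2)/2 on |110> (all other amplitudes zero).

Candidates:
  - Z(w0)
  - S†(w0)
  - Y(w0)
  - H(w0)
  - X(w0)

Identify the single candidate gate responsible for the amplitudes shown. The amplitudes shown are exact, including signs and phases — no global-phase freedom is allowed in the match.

It was Z(w0) that produced the state shown.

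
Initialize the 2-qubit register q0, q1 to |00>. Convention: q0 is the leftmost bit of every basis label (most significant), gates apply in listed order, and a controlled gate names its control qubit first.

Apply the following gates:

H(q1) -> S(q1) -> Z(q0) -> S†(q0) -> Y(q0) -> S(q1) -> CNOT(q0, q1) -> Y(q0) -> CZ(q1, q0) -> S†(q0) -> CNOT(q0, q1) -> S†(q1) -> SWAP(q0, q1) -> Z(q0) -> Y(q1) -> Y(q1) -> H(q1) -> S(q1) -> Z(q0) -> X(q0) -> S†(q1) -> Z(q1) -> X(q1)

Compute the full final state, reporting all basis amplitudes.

The resulting statevector has amplitude I/2 on |00>, -I/2 on |01>, 1/2 on |10>, -1/2 on |11>.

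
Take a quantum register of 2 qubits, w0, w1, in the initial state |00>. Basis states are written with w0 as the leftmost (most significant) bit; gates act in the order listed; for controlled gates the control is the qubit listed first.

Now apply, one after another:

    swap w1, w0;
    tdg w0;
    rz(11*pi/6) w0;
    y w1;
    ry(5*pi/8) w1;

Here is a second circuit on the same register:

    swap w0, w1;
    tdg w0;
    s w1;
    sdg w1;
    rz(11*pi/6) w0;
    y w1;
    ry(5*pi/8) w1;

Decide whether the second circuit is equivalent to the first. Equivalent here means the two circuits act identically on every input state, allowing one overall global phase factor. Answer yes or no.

Yes, they are equivalent — the unitaries differ by at most a global phase.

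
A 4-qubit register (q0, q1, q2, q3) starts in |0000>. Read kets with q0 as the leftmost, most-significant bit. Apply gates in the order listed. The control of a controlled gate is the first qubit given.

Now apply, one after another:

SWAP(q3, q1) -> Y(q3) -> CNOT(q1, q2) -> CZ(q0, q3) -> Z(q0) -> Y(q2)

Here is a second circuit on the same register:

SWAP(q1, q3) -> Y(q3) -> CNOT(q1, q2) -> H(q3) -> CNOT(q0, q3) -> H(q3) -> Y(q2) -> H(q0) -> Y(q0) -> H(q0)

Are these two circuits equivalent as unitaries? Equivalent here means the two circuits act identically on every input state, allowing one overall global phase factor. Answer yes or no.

No — the two circuits implement different unitaries, even allowing a global phase.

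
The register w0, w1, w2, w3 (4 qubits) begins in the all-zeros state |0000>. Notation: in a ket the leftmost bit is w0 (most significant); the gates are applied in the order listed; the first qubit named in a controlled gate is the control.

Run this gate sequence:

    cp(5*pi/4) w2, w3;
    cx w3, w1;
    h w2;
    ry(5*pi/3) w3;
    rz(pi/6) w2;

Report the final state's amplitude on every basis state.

After the circuit, the state carries amplitude sqrt(6)*exp(11*I*pi/12)/4 on |0000>, -sqrt(2)*exp(11*I*pi/12)/4 on |0001>, -sqrt(6)*exp(I*pi/12)/4 on |0010>, sqrt(2)*exp(I*pi/12)/4 on |0011>, and 0 on every other basis state.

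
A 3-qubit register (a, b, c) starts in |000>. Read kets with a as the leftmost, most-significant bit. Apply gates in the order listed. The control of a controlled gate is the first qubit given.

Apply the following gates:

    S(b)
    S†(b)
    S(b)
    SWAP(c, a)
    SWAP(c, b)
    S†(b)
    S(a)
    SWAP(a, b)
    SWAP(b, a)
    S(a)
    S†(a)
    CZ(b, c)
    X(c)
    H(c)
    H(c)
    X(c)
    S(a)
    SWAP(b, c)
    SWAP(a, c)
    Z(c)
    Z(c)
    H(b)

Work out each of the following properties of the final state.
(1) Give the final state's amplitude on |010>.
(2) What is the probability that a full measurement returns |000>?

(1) The final state's coefficient on |010> equals sqrt(2)/2. Key observation: steps 14-15 multiply out to the identity, so the circuit reduces to the remaining gates.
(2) A full measurement returns |000> with probability 1/2.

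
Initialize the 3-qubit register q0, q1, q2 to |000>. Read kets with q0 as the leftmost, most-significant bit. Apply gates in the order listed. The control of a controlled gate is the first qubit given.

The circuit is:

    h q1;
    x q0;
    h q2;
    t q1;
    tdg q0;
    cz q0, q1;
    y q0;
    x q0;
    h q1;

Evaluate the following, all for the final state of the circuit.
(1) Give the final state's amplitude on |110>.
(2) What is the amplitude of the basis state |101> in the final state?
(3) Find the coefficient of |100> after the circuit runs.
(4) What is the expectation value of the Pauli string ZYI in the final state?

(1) The final state's coefficient on |110> equals sqrt(2)*(-I - exp(I*pi/4))/4.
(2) The final state's coefficient on |101> equals sqrt(2)*(-exp(I*pi/4) + I)/4.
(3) The final state's coefficient on |100> equals sqrt(2)*(-exp(I*pi/4) + I)/4.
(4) The observable ZYI averages to -sqrt(2)/2.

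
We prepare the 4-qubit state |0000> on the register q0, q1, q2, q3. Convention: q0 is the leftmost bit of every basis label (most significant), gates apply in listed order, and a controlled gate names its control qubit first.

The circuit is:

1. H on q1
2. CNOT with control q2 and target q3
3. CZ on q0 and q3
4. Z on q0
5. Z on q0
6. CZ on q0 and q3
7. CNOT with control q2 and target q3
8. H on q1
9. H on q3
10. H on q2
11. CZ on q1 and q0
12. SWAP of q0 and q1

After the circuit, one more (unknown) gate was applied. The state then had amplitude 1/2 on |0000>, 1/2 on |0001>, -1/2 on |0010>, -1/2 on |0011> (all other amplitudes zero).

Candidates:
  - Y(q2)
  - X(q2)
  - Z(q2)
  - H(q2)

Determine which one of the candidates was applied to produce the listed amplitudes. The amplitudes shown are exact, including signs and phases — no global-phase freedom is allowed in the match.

The unique candidate consistent with the amplitudes is Z(q2). Key observation: the block from step 1 through step 8 cancels to the identity and can be dropped.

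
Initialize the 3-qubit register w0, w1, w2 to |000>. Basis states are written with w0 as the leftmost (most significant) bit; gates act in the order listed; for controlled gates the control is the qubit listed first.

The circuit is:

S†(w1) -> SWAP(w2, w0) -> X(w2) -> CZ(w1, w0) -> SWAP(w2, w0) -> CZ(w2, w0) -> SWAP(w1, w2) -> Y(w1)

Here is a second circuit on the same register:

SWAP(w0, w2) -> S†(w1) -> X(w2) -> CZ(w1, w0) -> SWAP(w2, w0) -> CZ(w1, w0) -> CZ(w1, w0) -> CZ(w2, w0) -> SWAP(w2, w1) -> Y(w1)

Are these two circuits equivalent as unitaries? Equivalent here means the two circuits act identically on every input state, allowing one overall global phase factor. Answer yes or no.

Yes, they are equivalent — the unitaries differ by at most a global phase.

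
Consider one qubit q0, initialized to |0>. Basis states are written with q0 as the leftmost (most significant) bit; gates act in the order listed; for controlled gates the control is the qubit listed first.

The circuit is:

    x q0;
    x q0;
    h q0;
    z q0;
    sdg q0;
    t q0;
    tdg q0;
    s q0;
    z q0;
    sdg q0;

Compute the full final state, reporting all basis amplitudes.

The final amplitudes are sqrt(2)/2 on |0>, -sqrt(2)*I/2 on |1>. Key observation: steps 4-9 multiply out to the identity, so the circuit reduces to the remaining gates.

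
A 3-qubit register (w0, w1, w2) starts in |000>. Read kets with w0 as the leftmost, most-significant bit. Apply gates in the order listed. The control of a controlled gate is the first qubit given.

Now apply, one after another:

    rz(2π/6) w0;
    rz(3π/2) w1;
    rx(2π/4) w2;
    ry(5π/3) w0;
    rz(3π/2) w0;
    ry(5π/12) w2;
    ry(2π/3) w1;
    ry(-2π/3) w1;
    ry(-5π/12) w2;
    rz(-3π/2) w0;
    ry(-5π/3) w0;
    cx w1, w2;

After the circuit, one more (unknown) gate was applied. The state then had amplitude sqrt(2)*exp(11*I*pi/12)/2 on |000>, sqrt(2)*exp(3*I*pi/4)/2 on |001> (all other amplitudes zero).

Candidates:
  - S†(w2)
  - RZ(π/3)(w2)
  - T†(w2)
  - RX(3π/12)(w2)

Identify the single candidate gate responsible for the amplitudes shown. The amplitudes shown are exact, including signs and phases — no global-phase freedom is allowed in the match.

The unique candidate consistent with the amplitudes is RZ(π/3)(w2).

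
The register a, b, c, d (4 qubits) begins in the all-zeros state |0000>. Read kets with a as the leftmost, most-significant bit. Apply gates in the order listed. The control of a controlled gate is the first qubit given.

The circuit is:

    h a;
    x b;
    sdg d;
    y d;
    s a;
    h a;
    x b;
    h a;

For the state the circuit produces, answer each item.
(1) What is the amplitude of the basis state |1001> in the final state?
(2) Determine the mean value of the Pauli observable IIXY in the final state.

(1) The amplitude on |1001> is -sqrt(2)/2.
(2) In the final state, IIXY has expectation 0.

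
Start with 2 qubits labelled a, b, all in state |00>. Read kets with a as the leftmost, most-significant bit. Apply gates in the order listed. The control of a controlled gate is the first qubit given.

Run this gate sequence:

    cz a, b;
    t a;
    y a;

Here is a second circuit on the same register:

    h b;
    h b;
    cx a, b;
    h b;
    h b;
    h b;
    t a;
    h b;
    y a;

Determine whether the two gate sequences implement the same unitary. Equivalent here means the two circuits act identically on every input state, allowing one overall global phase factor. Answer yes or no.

No, they are not equivalent — no single phase factor reconciles the two unitaries.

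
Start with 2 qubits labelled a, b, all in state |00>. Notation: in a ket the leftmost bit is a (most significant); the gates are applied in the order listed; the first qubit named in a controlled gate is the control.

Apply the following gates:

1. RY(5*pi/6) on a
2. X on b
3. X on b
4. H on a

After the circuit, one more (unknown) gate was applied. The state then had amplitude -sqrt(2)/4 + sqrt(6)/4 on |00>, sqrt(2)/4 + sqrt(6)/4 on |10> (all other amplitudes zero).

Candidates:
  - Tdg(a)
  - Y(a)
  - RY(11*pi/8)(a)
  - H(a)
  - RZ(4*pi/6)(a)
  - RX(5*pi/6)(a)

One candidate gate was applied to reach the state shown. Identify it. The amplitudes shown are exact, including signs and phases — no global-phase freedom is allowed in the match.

It was H(a) that produced the state shown. Key observation: steps 2-3 multiply out to the identity, so the circuit reduces to the remaining gates.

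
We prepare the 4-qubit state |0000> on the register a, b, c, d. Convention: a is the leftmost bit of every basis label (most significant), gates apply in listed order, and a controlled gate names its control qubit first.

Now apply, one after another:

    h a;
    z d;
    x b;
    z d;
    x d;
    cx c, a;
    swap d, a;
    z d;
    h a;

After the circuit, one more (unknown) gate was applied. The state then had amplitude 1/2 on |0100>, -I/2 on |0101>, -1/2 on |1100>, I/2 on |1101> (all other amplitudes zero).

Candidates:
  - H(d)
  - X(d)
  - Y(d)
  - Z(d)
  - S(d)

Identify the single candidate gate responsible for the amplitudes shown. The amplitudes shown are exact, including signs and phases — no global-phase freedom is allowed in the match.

It was S(d) that produced the state shown.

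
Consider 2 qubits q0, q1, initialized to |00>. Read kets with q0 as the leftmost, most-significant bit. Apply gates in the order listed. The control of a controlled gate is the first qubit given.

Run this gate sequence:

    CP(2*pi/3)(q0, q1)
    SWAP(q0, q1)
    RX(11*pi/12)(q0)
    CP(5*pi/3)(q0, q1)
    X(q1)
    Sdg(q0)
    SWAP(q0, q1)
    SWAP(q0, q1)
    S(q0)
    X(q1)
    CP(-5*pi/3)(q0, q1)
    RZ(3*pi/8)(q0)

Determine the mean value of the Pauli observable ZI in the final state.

In the final state, ZI has expectation -sqrt(6)/4 - sqrt(2)/4. Key observation: steps 4-11 multiply out to the identity, so the circuit reduces to the remaining gates.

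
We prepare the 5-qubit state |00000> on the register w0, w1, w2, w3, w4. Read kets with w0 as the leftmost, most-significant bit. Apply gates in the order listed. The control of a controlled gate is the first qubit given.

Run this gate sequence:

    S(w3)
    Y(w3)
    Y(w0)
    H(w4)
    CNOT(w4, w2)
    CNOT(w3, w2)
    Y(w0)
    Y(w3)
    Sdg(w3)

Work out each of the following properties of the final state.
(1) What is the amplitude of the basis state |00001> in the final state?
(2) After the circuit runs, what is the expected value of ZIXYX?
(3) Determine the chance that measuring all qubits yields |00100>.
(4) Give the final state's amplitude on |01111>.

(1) |00001> carries amplitude sqrt(2)/2 in the final state.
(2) The observable ZIXYX averages to 0.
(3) The probability of measuring |00100> is 1/2.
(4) The final state's coefficient on |01111> equals 0.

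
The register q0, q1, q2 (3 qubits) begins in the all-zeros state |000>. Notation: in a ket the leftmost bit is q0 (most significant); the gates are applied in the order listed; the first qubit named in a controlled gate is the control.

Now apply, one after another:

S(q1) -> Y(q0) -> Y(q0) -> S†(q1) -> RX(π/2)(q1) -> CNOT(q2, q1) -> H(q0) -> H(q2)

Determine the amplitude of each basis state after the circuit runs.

The final amplitudes are sqrt(2)/4 on |000>, sqrt(2)/4 on |001>, -sqrt(2)*I/4 on |010>, -sqrt(2)*I/4 on |011>, sqrt(2)/4 on |100>, sqrt(2)/4 on |101>, -sqrt(2)*I/4 on |110>, -sqrt(2)*I/4 on |111>. Key observation: gates 1-4 undo each other exactly, leaving only the rest of the circuit to track.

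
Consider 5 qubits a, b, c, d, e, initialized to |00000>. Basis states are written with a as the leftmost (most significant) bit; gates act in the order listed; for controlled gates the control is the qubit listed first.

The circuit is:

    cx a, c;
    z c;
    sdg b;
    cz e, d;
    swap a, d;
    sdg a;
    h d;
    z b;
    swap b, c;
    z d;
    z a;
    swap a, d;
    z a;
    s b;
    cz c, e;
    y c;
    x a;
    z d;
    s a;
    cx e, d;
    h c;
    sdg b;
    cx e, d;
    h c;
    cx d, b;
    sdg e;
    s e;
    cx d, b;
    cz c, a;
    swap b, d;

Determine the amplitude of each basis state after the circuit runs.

The resulting statevector has amplitude sqrt(2)*I/2 on |00100>, sqrt(2)/2 on |10100>, and 0 on every other basis state.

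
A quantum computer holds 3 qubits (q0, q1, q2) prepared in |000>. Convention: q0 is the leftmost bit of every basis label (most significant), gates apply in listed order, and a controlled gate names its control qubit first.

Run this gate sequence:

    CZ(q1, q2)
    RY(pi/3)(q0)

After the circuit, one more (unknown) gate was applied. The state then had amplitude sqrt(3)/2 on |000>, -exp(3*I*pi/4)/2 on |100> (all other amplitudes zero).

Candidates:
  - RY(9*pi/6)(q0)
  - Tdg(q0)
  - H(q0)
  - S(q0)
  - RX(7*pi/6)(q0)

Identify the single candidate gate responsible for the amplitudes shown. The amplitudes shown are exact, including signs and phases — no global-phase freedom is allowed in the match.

It was Tdg(q0) that produced the state shown.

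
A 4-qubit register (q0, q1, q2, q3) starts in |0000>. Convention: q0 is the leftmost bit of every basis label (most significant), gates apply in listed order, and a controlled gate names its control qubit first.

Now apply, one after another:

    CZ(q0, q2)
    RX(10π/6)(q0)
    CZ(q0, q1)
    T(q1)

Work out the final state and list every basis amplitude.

The resulting statevector has amplitude -sqrt(3)/2 on |0000>, -I/2 on |1000>, and 0 on every other basis state.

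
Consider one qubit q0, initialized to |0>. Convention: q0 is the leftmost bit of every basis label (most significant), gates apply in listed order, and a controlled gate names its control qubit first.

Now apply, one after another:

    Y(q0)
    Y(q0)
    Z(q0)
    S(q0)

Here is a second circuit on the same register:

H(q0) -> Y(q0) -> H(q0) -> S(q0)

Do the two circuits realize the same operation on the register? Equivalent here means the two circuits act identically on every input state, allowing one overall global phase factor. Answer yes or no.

No: there is an input state on which the two circuits produce genuinely different outputs (not merely differing by a phase).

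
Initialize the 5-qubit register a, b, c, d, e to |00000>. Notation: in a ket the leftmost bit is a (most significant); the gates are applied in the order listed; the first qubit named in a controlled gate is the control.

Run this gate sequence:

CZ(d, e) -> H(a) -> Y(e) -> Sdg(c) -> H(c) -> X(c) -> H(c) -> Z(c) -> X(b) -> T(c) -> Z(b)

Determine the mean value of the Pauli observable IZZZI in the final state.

The expectation value of IZZZI is -1. Key observation: gates 5-8 undo each other exactly, leaving only the rest of the circuit to track.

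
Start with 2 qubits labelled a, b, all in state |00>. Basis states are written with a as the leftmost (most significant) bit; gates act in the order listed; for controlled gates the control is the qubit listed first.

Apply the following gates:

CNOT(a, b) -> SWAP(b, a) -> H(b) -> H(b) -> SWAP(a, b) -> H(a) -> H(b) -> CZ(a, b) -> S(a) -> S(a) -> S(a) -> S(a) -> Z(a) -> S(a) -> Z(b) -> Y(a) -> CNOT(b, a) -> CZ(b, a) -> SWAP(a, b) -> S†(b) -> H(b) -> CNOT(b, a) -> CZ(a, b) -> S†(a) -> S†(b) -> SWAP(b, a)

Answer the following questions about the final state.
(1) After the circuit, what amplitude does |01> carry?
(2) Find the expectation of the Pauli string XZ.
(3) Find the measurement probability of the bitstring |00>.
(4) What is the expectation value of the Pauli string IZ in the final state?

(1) The final state's coefficient on |01> equals -sqrt(2)/2. Key observation: gates 9-12 undo each other exactly, leaving only the rest of the circuit to track.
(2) The observable XZ averages to -1.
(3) A full measurement returns |00> with probability 0.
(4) In the final state, IZ has expectation -1.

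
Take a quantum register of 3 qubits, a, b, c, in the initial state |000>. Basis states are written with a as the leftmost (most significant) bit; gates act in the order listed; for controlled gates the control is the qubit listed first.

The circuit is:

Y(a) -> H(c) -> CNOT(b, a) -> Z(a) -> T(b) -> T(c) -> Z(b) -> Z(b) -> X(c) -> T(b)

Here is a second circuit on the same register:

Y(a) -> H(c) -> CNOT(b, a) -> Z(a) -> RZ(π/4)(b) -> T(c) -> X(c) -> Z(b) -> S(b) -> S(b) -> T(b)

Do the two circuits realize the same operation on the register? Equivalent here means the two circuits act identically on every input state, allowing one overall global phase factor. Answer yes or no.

Yes: on every input state the two circuits agree up to one overall phase factor.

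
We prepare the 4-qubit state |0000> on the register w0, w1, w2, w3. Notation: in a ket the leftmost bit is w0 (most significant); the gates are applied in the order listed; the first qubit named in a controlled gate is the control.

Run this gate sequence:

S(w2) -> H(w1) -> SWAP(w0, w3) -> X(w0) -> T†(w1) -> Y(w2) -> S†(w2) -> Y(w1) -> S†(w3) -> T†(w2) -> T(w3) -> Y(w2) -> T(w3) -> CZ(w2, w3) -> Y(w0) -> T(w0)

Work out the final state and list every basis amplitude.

After the circuit, the state carries amplitude sqrt(2)/2 on |0000>, -sqrt(2)*exp(I*pi/4)/2 on |0100>, and 0 on every other basis state.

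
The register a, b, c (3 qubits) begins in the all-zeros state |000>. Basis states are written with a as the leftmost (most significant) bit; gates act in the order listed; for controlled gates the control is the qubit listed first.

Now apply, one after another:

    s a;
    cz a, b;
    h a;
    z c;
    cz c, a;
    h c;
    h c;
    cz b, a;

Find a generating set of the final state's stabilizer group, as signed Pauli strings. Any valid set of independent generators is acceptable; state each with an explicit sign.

The final state is stabilized by the group generated by +XII, +IZI, +IIZ; other independent generating sets are equally valid. Key observation: gates 6-7 undo each other exactly, leaving only the rest of the circuit to track.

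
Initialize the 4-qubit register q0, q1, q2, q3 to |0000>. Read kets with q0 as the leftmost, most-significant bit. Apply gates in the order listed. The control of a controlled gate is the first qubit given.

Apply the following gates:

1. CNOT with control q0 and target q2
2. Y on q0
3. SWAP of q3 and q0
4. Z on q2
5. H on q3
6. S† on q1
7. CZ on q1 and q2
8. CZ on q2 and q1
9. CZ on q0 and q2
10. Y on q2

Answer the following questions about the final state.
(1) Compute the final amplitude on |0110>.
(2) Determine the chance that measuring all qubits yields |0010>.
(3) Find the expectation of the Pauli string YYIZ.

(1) |0110> carries amplitude 0 in the final state.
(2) The probability of measuring |0010> is 1/2.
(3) The observable YYIZ averages to 0.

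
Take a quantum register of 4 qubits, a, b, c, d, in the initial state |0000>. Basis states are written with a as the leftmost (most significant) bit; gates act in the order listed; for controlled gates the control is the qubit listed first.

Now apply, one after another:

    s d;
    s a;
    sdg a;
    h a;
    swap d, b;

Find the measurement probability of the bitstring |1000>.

The probability of measuring |1000> is 1/2. Key observation: the block from step 2 through step 3 cancels to the identity and can be dropped.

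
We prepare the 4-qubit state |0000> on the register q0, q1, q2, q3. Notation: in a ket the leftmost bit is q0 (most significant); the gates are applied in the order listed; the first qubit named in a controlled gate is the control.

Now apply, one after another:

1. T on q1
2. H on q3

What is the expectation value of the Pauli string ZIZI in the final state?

The expectation value of ZIZI is 1.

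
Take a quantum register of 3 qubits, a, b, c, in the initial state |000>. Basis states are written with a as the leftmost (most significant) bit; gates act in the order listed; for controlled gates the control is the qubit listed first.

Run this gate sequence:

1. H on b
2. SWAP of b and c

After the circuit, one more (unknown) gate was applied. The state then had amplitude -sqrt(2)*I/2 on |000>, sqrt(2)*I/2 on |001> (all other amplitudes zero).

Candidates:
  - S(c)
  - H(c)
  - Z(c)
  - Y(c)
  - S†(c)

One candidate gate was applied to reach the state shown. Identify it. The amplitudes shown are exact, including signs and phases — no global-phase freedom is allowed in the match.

The applied gate was Y(c).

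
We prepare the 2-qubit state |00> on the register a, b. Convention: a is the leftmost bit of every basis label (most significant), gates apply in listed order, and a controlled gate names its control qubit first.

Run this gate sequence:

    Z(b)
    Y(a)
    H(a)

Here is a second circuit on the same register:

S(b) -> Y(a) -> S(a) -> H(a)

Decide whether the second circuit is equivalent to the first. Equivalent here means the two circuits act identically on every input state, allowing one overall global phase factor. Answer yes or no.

No, they are not equivalent — no single phase factor reconciles the two unitaries.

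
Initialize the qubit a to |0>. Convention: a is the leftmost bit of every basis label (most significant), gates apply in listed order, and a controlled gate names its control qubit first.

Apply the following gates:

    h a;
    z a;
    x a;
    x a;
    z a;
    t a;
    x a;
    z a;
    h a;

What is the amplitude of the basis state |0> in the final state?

|0> carries amplitude -1/2 + exp(I*pi/4)/2 in the final state.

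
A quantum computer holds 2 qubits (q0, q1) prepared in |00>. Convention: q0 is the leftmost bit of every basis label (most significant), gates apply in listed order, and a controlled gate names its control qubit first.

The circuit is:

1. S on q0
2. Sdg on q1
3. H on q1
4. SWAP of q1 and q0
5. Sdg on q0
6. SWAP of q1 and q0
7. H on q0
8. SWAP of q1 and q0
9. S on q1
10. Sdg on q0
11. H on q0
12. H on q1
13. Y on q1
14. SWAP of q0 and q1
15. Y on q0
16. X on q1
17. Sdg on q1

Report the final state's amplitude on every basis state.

The final amplitudes are 1/2 + I/2 on |00>, 0 on |01>, 1/2 - I/2 on |10>, 0 on |11>.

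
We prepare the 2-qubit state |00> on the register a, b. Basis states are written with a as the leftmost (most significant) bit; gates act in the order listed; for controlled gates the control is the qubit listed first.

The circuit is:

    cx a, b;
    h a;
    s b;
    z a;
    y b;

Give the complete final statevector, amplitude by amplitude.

After the circuit, the state carries amplitude 0 on |00>, sqrt(2)*I/2 on |01>, 0 on |10>, -sqrt(2)*I/2 on |11>.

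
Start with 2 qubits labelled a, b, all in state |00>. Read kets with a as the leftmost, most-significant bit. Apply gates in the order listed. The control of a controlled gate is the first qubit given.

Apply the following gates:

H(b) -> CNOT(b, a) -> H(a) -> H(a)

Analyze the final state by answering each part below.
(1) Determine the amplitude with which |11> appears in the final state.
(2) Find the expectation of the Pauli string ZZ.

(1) The amplitude on |11> is sqrt(2)/2.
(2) The observable ZZ averages to 1.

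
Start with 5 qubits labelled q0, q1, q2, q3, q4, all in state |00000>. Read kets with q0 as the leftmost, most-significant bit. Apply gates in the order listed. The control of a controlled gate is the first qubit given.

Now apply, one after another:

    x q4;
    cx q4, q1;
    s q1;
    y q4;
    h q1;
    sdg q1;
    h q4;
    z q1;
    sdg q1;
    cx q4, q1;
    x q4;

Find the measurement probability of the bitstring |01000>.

Outcome |01000> occurs with probability 1/4.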